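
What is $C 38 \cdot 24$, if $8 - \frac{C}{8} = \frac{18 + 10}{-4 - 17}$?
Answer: $68096$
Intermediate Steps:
$C = \frac{224}{3}$ ($C = 64 - 8 \frac{18 + 10}{-4 - 17} = 64 - 8 \frac{28}{-21} = 64 - 8 \cdot 28 \left(- \frac{1}{21}\right) = 64 - - \frac{32}{3} = 64 + \frac{32}{3} = \frac{224}{3} \approx 74.667$)
$C 38 \cdot 24 = \frac{224}{3} \cdot 38 \cdot 24 = \frac{8512}{3} \cdot 24 = 68096$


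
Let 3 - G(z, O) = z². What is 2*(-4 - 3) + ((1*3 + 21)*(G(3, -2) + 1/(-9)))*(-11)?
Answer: 4798/3 ≈ 1599.3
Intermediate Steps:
G(z, O) = 3 - z²
2*(-4 - 3) + ((1*3 + 21)*(G(3, -2) + 1/(-9)))*(-11) = 2*(-4 - 3) + ((1*3 + 21)*((3 - 1*3²) + 1/(-9)))*(-11) = 2*(-7) + ((3 + 21)*((3 - 1*9) - ⅑))*(-11) = -14 + (24*((3 - 9) - ⅑))*(-11) = -14 + (24*(-6 - ⅑))*(-11) = -14 + (24*(-55/9))*(-11) = -14 - 440/3*(-11) = -14 + 4840/3 = 4798/3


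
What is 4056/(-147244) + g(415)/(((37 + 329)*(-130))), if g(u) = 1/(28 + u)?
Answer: -21373067971/775900049340 ≈ -0.027546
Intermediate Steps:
4056/(-147244) + g(415)/(((37 + 329)*(-130))) = 4056/(-147244) + 1/((28 + 415)*(((37 + 329)*(-130)))) = 4056*(-1/147244) + 1/(443*((366*(-130)))) = -1014/36811 + (1/443)/(-47580) = -1014/36811 + (1/443)*(-1/47580) = -1014/36811 - 1/21077940 = -21373067971/775900049340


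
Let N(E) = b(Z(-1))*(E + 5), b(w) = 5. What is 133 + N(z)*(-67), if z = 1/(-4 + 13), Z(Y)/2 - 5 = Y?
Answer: -14213/9 ≈ -1579.2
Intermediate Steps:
Z(Y) = 10 + 2*Y
z = ⅑ (z = 1/9 = ⅑ ≈ 0.11111)
N(E) = 25 + 5*E (N(E) = 5*(E + 5) = 5*(5 + E) = 25 + 5*E)
133 + N(z)*(-67) = 133 + (25 + 5*(⅑))*(-67) = 133 + (25 + 5/9)*(-67) = 133 + (230/9)*(-67) = 133 - 15410/9 = -14213/9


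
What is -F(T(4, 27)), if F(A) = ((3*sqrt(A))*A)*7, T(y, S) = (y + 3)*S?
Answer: -11907*sqrt(21) ≈ -54565.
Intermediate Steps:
T(y, S) = S*(3 + y) (T(y, S) = (3 + y)*S = S*(3 + y))
F(A) = 21*A**(3/2) (F(A) = (3*A**(3/2))*7 = 21*A**(3/2))
-F(T(4, 27)) = -21*(27*(3 + 4))**(3/2) = -21*(27*7)**(3/2) = -21*189**(3/2) = -21*567*sqrt(21) = -11907*sqrt(21)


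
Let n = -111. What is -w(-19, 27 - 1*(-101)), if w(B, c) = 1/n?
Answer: 1/111 ≈ 0.0090090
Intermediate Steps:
w(B, c) = -1/111 (w(B, c) = 1/(-111) = -1/111)
-w(-19, 27 - 1*(-101)) = -1*(-1/111) = 1/111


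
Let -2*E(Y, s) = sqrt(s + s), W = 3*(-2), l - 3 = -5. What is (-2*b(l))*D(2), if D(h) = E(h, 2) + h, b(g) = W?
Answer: 12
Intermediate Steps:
l = -2 (l = 3 - 5 = -2)
W = -6
E(Y, s) = -sqrt(2)*sqrt(s)/2 (E(Y, s) = -sqrt(s + s)/2 = -sqrt(2)*sqrt(s)/2)
b(g) = -6
D(h) = -1 + h (D(h) = -sqrt(2)*sqrt(2)/2 + h = -1 + h)
(-2*b(l))*D(2) = (-2*(-6))*(-1 + 2) = 12*1 = 12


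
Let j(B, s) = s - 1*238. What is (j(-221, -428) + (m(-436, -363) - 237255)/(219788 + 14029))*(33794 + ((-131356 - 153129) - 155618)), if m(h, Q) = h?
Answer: 63367875660217/233817 ≈ 2.7101e+8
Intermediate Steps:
j(B, s) = -238 + s (j(B, s) = s - 238 = -238 + s)
(j(-221, -428) + (m(-436, -363) - 237255)/(219788 + 14029))*(33794 + ((-131356 - 153129) - 155618)) = ((-238 - 428) + (-436 - 237255)/(219788 + 14029))*(33794 + ((-131356 - 153129) - 155618)) = (-666 - 237691/233817)*(33794 + (-284485 - 155618)) = (-666 - 237691*1/233817)*(33794 - 440103) = (-666 - 237691/233817)*(-406309) = -155959813/233817*(-406309) = 63367875660217/233817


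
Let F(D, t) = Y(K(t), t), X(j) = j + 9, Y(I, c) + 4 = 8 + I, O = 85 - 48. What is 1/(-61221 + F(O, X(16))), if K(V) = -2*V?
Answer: -1/61267 ≈ -1.6322e-5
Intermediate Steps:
O = 37
Y(I, c) = 4 + I (Y(I, c) = -4 + (8 + I) = 4 + I)
X(j) = 9 + j
F(D, t) = 4 - 2*t
1/(-61221 + F(O, X(16))) = 1/(-61221 + (4 - 2*(9 + 16))) = 1/(-61221 + (4 - 2*25)) = 1/(-61221 + (4 - 50)) = 1/(-61221 - 46) = 1/(-61267) = -1/61267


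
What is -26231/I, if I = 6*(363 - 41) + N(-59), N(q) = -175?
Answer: -26231/1757 ≈ -14.929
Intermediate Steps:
I = 1757 (I = 6*(363 - 41) - 175 = 6*322 - 175 = 1932 - 175 = 1757)
-26231/I = -26231/1757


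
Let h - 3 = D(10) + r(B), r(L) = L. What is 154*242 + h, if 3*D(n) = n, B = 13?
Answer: 111862/3 ≈ 37287.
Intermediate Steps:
D(n) = n/3
h = 58/3 (h = 3 + ((⅓)*10 + 13) = 3 + (10/3 + 13) = 3 + 49/3 = 58/3 ≈ 19.333)
154*242 + h = 154*242 + 58/3 = 37268 + 58/3 = 111862/3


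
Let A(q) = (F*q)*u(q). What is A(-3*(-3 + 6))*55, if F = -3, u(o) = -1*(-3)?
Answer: 4455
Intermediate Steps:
u(o) = 3
A(q) = -9*q (A(q) = -3*q*3 = -9*q)
A(-3*(-3 + 6))*55 = -(-27)*(-3 + 6)*55 = -(-27)*3*55 = -9*(-9)*55 = 81*55 = 4455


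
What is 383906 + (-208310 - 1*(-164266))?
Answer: 339862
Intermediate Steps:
383906 + (-208310 - 1*(-164266)) = 383906 + (-208310 + 164266) = 383906 - 44044 = 339862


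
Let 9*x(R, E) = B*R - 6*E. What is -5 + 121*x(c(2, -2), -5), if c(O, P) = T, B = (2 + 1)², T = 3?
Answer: 2284/3 ≈ 761.33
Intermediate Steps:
B = 9 (B = 3² = 9)
c(O, P) = 3
x(R, E) = R - 2*E/3 (x(R, E) = (9*R - 6*E)/9 = (-6*E + 9*R)/9 = R - 2*E/3)
-5 + 121*x(c(2, -2), -5) = -5 + 121*(3 - ⅔*(-5)) = -5 + 121*(3 + 10/3) = -5 + 121*(19/3) = -5 + 2299/3 = 2284/3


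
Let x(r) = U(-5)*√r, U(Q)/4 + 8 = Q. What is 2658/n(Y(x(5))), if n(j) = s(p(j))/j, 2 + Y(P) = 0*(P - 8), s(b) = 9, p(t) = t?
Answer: -1772/3 ≈ -590.67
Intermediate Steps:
U(Q) = -32 + 4*Q
x(r) = -52*√r (x(r) = (-32 + 4*(-5))*√r = (-32 - 20)*√r = -52*√r)
Y(P) = -2 (Y(P) = -2 + 0*(P - 8) = -2 + 0*(-8 + P) = -2 + 0 = -2)
n(j) = 9/j
2658/n(Y(x(5))) = 2658/((9/(-2))) = 2658/((9*(-½))) = 2658/(-9/2) = 2658*(-2/9) = -1772/3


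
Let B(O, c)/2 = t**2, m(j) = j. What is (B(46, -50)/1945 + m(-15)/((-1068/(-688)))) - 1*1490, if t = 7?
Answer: -259590428/173105 ≈ -1499.6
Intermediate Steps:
B(O, c) = 98 (B(O, c) = 2*7**2 = 2*49 = 98)
(B(46, -50)/1945 + m(-15)/((-1068/(-688)))) - 1*1490 = (98/1945 - 15/((-1068/(-688)))) - 1*1490 = (98*(1/1945) - 15/((-1068*(-1/688)))) - 1490 = (98/1945 - 15/267/172) - 1490 = (98/1945 - 15*172/267) - 1490 = (98/1945 - 860/89) - 1490 = -1663978/173105 - 1490 = -259590428/173105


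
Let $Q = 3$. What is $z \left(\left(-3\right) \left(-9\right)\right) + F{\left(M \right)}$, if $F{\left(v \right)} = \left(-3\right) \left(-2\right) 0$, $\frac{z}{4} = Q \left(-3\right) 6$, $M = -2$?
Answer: $-5832$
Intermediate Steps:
$z = -216$ ($z = 4 \cdot 3 \left(-3\right) 6 = 4 \left(\left(-9\right) 6\right) = 4 \left(-54\right) = -216$)
$F{\left(v \right)} = 0$ ($F{\left(v \right)} = 6 \cdot 0 = 0$)
$z \left(\left(-3\right) \left(-9\right)\right) + F{\left(M \right)} = - 216 \left(\left(-3\right) \left(-9\right)\right) + 0 = \left(-216\right) 27 + 0 = -5832 + 0 = -5832$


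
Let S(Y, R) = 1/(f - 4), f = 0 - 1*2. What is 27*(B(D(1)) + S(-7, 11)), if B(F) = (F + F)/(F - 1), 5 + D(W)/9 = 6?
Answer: 225/4 ≈ 56.250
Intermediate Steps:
f = -2 (f = 0 - 2 = -2)
D(W) = 9 (D(W) = -45 + 9*6 = -45 + 54 = 9)
B(F) = 2*F/(-1 + F) (B(F) = (2*F)/(-1 + F) = 2*F/(-1 + F))
S(Y, R) = -1/6 (S(Y, R) = 1/(-2 - 4) = 1/(-6) = -1/6)
27*(B(D(1)) + S(-7, 11)) = 27*(2*9/(-1 + 9) - 1/6) = 27*(2*9/8 - 1/6) = 27*(2*9*(1/8) - 1/6) = 27*(9/4 - 1/6) = 27*(25/12) = 225/4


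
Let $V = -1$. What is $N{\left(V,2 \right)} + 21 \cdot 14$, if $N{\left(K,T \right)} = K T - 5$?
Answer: $287$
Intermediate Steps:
$N{\left(K,T \right)} = -5 + K T$
$N{\left(V,2 \right)} + 21 \cdot 14 = \left(-5 - 2\right) + 21 \cdot 14 = \left(-5 - 2\right) + 294 = -7 + 294 = 287$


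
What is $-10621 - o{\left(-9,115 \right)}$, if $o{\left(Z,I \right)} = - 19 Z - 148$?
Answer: $-10644$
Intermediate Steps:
$o{\left(Z,I \right)} = -148 - 19 Z$
$-10621 - o{\left(-9,115 \right)} = -10621 - \left(-148 - -171\right) = -10621 - \left(-148 + 171\right) = -10621 - 23 = -10644$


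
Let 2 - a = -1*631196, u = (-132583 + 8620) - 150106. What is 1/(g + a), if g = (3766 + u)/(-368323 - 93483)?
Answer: 461806/291491293891 ≈ 1.5843e-6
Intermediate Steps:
u = -274069 (u = -123963 - 150106 = -274069)
a = 631198 (a = 2 - (-1)*631196 = 2 - 1*(-631196) = 2 + 631196 = 631198)
g = 270303/461806 (g = (3766 - 274069)/(-368323 - 93483) = -270303/(-461806) = -270303*(-1/461806) = 270303/461806 ≈ 0.58532)
1/(g + a) = 1/(270303/461806 + 631198) = 1/(291491293891/461806) = 461806/291491293891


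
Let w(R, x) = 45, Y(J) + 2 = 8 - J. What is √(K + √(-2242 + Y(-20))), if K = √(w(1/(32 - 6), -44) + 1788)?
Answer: √(√1833 + 2*I*√554) ≈ 7.2954 + 3.2263*I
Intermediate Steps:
Y(J) = 6 - J (Y(J) = -2 + (8 - J) = 6 - J)
K = √1833 (K = √(45 + 1788) = √1833 ≈ 42.814)
√(K + √(-2242 + Y(-20))) = √(√1833 + √(-2242 + (6 - 1*(-20)))) = √(√1833 + √(-2242 + (6 + 20))) = √(√1833 + √(-2242 + 26)) = √(√1833 + √(-2216)) = √(√1833 + 2*I*√554)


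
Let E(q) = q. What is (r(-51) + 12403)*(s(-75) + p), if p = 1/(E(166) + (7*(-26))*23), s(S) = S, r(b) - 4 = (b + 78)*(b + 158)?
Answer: -1152939824/1005 ≈ -1.1472e+6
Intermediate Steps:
r(b) = 4 + (78 + b)*(158 + b) (r(b) = 4 + (b + 78)*(b + 158) = 4 + (78 + b)*(158 + b))
p = -1/4020 (p = 1/(166 + (7*(-26))*23) = 1/(166 - 182*23) = 1/(166 - 4186) = 1/(-4020) = -1/4020 ≈ -0.00024876)
(r(-51) + 12403)*(s(-75) + p) = ((12328 + (-51)² + 236*(-51)) + 12403)*(-75 - 1/4020) = ((12328 + 2601 - 12036) + 12403)*(-301501/4020) = (2893 + 12403)*(-301501/4020) = 15296*(-301501/4020) = -1152939824/1005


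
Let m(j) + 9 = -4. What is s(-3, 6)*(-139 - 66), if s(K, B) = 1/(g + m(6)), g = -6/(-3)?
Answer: 205/11 ≈ 18.636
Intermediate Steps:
m(j) = -13 (m(j) = -9 - 4 = -13)
g = 2 (g = -6*(-1/3) = 2)
s(K, B) = -1/11 (s(K, B) = 1/(2 - 13) = 1/(-11) = -1/11)
s(-3, 6)*(-139 - 66) = -(-139 - 66)/11 = -1/11*(-205) = 205/11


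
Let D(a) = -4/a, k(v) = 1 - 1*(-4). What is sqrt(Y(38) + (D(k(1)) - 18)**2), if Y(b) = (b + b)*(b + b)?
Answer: 2*sqrt(38309)/5 ≈ 78.291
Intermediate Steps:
k(v) = 5 (k(v) = 1 + 4 = 5)
Y(b) = 4*b**2 (Y(b) = (2*b)*(2*b) = 4*b**2)
sqrt(Y(38) + (D(k(1)) - 18)**2) = sqrt(4*38**2 + (-4/5 - 18)**2) = sqrt(4*1444 + (-4*1/5 - 18)**2) = sqrt(5776 + (-4/5 - 18)**2) = sqrt(5776 + (-94/5)**2) = sqrt(5776 + 8836/25) = sqrt(153236/25) = 2*sqrt(38309)/5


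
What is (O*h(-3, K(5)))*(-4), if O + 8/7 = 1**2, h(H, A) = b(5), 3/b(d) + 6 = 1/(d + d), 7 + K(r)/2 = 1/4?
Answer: -120/413 ≈ -0.29056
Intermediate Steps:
K(r) = -27/2 (K(r) = -14 + 2/4 = -14 + 2*(1/4) = -14 + 1/2 = -27/2)
b(d) = 3/(-6 + 1/(2*d)) (b(d) = 3/(-6 + 1/(d + d)) = 3/(-6 + 1/(2*d)))
h(H, A) = -30/59 (h(H, A) = -6*5/(-1 + 12*5) = -6*5/(-1 + 60) = -6*5/59 = -6*5*1/59 = -30/59)
O = -1/7 (O = -8/7 + 1**2 = -8/7 + 1 = -1/7 ≈ -0.14286)
(O*h(-3, K(5)))*(-4) = -1/7*(-30/59)*(-4) = (30/413)*(-4) = -120/413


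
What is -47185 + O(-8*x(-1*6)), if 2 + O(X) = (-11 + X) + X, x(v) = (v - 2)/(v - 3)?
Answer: -424910/9 ≈ -47212.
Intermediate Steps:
x(v) = (-2 + v)/(-3 + v)
O(X) = -13 + 2*X (O(X) = -2 + ((-11 + X) + X) = -2 + (-11 + 2*X) = -13 + 2*X)
-47185 + O(-8*x(-1*6)) = -47185 + (-13 + 2*(-8*(-2 - 1*6)/(-3 - 1*6))) = -47185 + (-13 + 2*(-8*(-2 - 6)/(-3 - 6))) = -47185 + (-13 + 2*(-8*(-8)/(-9))) = -47185 + (-13 + 2*(-(-8)*(-8)/9)) = -47185 + (-13 + 2*(-8*8/9)) = -47185 + (-13 + 2*(-64/9)) = -47185 + (-13 - 128/9) = -47185 - 245/9 = -424910/9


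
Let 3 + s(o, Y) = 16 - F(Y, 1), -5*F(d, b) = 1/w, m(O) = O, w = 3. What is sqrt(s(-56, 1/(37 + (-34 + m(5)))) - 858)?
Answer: I*sqrt(190110)/15 ≈ 29.068*I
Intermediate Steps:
F(d, b) = -1/15 (F(d, b) = -1/5/3 = -1/5*1/3 = -1/15)
s(o, Y) = 196/15 (s(o, Y) = -3 + (16 - 1*(-1/15)) = -3 + (16 + 1/15) = -3 + 241/15 = 196/15)
sqrt(s(-56, 1/(37 + (-34 + m(5)))) - 858) = sqrt(196/15 - 858) = sqrt(-12674/15) = I*sqrt(190110)/15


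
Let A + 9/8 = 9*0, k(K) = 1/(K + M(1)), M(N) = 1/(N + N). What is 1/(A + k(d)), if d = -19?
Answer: -296/349 ≈ -0.84814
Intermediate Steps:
M(N) = 1/(2*N)
k(K) = 1/(½ + K) (k(K) = 1/(K + (½)/1) = 1/(K + (½)*1) = 1/(K + ½) = 1/(½ + K))
A = -9/8 (A = -9/8 + 9*0 = -9/8 + 0 = -9/8 ≈ -1.1250)
1/(A + k(d)) = 1/(-9/8 + 2/(1 + 2*(-19))) = 1/(-9/8 + 2/(1 - 38)) = 1/(-9/8 + 2/(-37)) = 1/(-9/8 + 2*(-1/37)) = 1/(-9/8 - 2/37) = 1/(-349/296) = -296/349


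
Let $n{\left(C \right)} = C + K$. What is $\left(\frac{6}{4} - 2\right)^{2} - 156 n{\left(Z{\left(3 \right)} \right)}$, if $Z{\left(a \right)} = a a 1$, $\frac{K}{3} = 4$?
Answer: $- \frac{13103}{4} \approx -3275.8$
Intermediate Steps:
$K = 12$ ($K = 3 \cdot 4 = 12$)
$Z{\left(a \right)} = a^{2}$ ($Z{\left(a \right)} = a^{2} \cdot 1 = a^{2}$)
$n{\left(C \right)} = 12 + C$ ($n{\left(C \right)} = C + 12 = 12 + C$)
$\left(\frac{6}{4} - 2\right)^{2} - 156 n{\left(Z{\left(3 \right)} \right)} = \left(\frac{6}{4} - 2\right)^{2} - 156 \left(12 + 3^{2}\right) = \left(6 \cdot \frac{1}{4} - 2\right)^{2} - 156 \left(12 + 9\right) = \left(\frac{3}{2} - 2\right)^{2} - 3276 = \left(- \frac{1}{2}\right)^{2} - 3276 = \frac{1}{4} - 3276 = - \frac{13103}{4}$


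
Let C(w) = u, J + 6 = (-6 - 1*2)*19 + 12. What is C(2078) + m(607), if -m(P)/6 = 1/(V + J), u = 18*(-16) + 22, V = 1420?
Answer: -169445/637 ≈ -266.00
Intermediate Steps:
u = -266 (u = -288 + 22 = -266)
J = -146 (J = -6 + ((-6 - 1*2)*19 + 12) = -6 + ((-6 - 2)*19 + 12) = -6 + (-8*19 + 12) = -6 + (-152 + 12) = -6 - 140 = -146)
C(w) = -266
m(P) = -3/637 (m(P) = -6/(1420 - 146) = -6/1274 = -6*1/1274 = -3/637)
C(2078) + m(607) = -266 - 3/637 = -169445/637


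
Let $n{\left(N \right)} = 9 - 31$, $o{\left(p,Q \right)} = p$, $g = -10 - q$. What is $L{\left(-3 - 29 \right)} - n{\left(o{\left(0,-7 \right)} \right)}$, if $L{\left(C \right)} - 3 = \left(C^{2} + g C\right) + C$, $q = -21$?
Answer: $665$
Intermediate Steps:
$g = 11$ ($g = -10 - -21 = -10 + 21 = 11$)
$L{\left(C \right)} = 3 + C^{2} + 12 C$ ($L{\left(C \right)} = 3 + \left(\left(C^{2} + 11 C\right) + C\right) = 3 + \left(C^{2} + 12 C\right) = 3 + C^{2} + 12 C$)
$n{\left(N \right)} = -22$ ($n{\left(N \right)} = 9 - 31 = -22$)
$L{\left(-3 - 29 \right)} - n{\left(o{\left(0,-7 \right)} \right)} = \left(3 + \left(-3 - 29\right)^{2} + 12 \left(-3 - 29\right)\right) - -22 = \left(3 + \left(-3 - 29\right)^{2} + 12 \left(-3 - 29\right)\right) + 22 = \left(3 + \left(-32\right)^{2} + 12 \left(-32\right)\right) + 22 = \left(3 + 1024 - 384\right) + 22 = 643 + 22 = 665$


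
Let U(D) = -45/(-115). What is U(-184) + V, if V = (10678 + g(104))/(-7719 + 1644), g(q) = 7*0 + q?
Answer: -21479/15525 ≈ -1.3835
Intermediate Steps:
g(q) = q (g(q) = 0 + q = q)
U(D) = 9/23 (U(D) = -45*(-1/115) = 9/23)
V = -1198/675 (V = (10678 + 104)/(-7719 + 1644) = 10782/(-6075) = 10782*(-1/6075) = -1198/675 ≈ -1.7748)
U(-184) + V = 9/23 - 1198/675 = -21479/15525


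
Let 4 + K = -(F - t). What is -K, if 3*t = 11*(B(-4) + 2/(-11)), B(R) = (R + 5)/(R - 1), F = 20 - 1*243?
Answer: -1088/5 ≈ -217.60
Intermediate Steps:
F = -223 (F = 20 - 243 = -223)
B(R) = (5 + R)/(-1 + R)
t = -7/5 (t = (11*((5 - 4)/(-1 - 4) + 2/(-11)))/3 = (11*(1/(-5) + 2*(-1/11)))/3 = (11*(-⅕*1 - 2/11))/3 = (11*(-⅕ - 2/11))/3 = (11*(-21/55))/3 = (⅓)*(-21/5) = -7/5 ≈ -1.4000)
K = 1088/5 (K = -4 - (-223 - 1*(-7/5)) = -4 - (-223 + 7/5) = -4 - 1*(-1108/5) = -4 + 1108/5 = 1088/5 ≈ 217.60)
-K = -1*1088/5 = -1088/5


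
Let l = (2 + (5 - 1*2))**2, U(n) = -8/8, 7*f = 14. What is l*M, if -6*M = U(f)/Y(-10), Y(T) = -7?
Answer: -25/42 ≈ -0.59524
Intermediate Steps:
f = 2 (f = (1/7)*14 = 2)
U(n) = -1 (U(n) = -8*1/8 = -1)
M = -1/42 (M = -(-1)/(6*(-7)) = -(-1)*(-1)/(6*7) = -1/6*1/7 = -1/42 ≈ -0.023810)
l = 25 (l = (2 + (5 - 2))**2 = (2 + 3)**2 = 5**2 = 25)
l*M = 25*(-1/42) = -25/42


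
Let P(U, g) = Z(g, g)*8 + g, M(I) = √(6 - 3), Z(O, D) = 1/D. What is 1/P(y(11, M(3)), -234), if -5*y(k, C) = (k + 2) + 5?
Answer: -117/27382 ≈ -0.0042729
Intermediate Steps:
M(I) = √3
y(k, C) = -7/5 - k/5 (y(k, C) = -((k + 2) + 5)/5 = -((2 + k) + 5)/5 = -(7 + k)/5 = -7/5 - k/5)
P(U, g) = g + 8/g (P(U, g) = 8/g + g = g + 8/g)
1/P(y(11, M(3)), -234) = 1/(-234 + 8/(-234)) = 1/(-234 + 8*(-1/234)) = 1/(-234 - 4/117) = 1/(-27382/117) = -117/27382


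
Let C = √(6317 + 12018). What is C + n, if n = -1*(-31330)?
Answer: 31330 + √18335 ≈ 31465.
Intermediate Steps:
n = 31330
C = √18335 ≈ 135.41
C + n = √18335 + 31330 = 31330 + √18335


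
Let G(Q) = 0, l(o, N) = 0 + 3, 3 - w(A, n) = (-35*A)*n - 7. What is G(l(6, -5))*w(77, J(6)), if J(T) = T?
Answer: 0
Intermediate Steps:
w(A, n) = 10 + 35*A*n (w(A, n) = 3 - ((-35*A)*n - 7) = 3 - (-35*A*n - 7) = 3 - (-7 - 35*A*n) = 3 + (7 + 35*A*n) = 10 + 35*A*n)
l(o, N) = 3
G(l(6, -5))*w(77, J(6)) = 0*(10 + 35*77*6) = 0*(10 + 16170) = 0*16180 = 0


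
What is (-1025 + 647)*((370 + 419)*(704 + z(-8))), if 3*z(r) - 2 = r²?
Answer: -216523692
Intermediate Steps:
z(r) = ⅔ + r²/3
(-1025 + 647)*((370 + 419)*(704 + z(-8))) = (-1025 + 647)*((370 + 419)*(704 + (⅔ + (⅓)*(-8)²))) = -298242*(704 + (⅔ + (⅓)*64)) = -298242*(704 + (⅔ + 64/3)) = -298242*(704 + 22) = -298242*726 = -378*572814 = -216523692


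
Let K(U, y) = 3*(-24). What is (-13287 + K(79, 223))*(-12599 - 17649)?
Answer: 404083032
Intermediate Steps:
K(U, y) = -72
(-13287 + K(79, 223))*(-12599 - 17649) = (-13287 - 72)*(-12599 - 17649) = -13359*(-30248) = 404083032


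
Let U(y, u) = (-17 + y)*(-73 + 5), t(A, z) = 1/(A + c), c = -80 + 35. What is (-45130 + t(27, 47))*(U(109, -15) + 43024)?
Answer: -4978025648/3 ≈ -1.6593e+9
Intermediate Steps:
c = -45
t(A, z) = 1/(-45 + A) (t(A, z) = 1/(A - 45) = 1/(-45 + A))
U(y, u) = 1156 - 68*y (U(y, u) = (-17 + y)*(-68) = 1156 - 68*y)
(-45130 + t(27, 47))*(U(109, -15) + 43024) = (-45130 + 1/(-45 + 27))*((1156 - 68*109) + 43024) = (-45130 + 1/(-18))*((1156 - 7412) + 43024) = (-45130 - 1/18)*(-6256 + 43024) = -812341/18*36768 = -4978025648/3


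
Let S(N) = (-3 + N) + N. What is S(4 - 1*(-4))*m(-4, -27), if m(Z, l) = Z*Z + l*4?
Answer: -1196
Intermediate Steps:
S(N) = -3 + 2*N
m(Z, l) = Z² + 4*l
S(4 - 1*(-4))*m(-4, -27) = (-3 + 2*(4 - 1*(-4)))*((-4)² + 4*(-27)) = (-3 + 2*(4 + 4))*(16 - 108) = (-3 + 2*8)*(-92) = (-3 + 16)*(-92) = 13*(-92) = -1196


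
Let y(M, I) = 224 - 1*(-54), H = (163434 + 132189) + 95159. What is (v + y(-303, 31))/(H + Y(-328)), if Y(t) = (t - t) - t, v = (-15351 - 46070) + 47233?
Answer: -1391/39111 ≈ -0.035565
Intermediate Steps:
H = 390782 (H = 295623 + 95159 = 390782)
v = -14188 (v = -61421 + 47233 = -14188)
Y(t) = -t (Y(t) = 0 - t = -t)
y(M, I) = 278 (y(M, I) = 224 + 54 = 278)
(v + y(-303, 31))/(H + Y(-328)) = (-14188 + 278)/(390782 - 1*(-328)) = -13910/(390782 + 328) = -13910/391110 = -13910*1/391110 = -1391/39111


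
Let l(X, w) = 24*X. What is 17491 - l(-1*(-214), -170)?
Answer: 12355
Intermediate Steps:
17491 - l(-1*(-214), -170) = 17491 - 24*(-1*(-214)) = 17491 - 24*214 = 17491 - 1*5136 = 17491 - 5136 = 12355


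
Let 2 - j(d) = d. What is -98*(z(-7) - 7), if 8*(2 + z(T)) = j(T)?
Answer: 3087/4 ≈ 771.75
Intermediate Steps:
j(d) = 2 - d
z(T) = -7/4 - T/8 (z(T) = -2 + (2 - T)/8 = -2 + (¼ - T/8) = -7/4 - T/8)
-98*(z(-7) - 7) = -98*((-7/4 - ⅛*(-7)) - 7) = -98*((-7/4 + 7/8) - 7) = -98*(-7/8 - 7) = -98*(-63/8) = 3087/4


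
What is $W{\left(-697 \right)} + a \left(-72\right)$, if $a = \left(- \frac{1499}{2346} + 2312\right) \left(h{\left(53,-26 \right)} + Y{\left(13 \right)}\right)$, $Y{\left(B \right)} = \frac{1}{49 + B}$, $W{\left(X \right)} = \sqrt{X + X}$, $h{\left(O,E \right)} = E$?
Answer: $\frac{52413430698}{12121} + i \sqrt{1394} \approx 4.3242 \cdot 10^{6} + 37.336 i$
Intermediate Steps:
$W{\left(X \right)} = \sqrt{2} \sqrt{X}$ ($W{\left(X \right)} = \sqrt{2 X} = \sqrt{2} \sqrt{X}$)
$a = - \frac{2911857261}{48484}$ ($a = \left(- \frac{1499}{2346} + 2312\right) \left(-26 + \frac{1}{49 + 13}\right) = \left(\left(-1499\right) \frac{1}{2346} + 2312\right) \left(-26 + \frac{1}{62}\right) = \left(- \frac{1499}{2346} + 2312\right) \left(-26 + \frac{1}{62}\right) = \frac{5422453}{2346} \left(- \frac{1611}{62}\right) = - \frac{2911857261}{48484} \approx -60058.0$)
$W{\left(-697 \right)} + a \left(-72\right) = \sqrt{2} \sqrt{-697} - - \frac{52413430698}{12121} = \sqrt{2} i \sqrt{697} + \frac{52413430698}{12121} = i \sqrt{1394} + \frac{52413430698}{12121} = \frac{52413430698}{12121} + i \sqrt{1394}$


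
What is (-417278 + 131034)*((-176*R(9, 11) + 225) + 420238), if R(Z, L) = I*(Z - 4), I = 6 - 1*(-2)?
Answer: -118339853212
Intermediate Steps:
I = 8 (I = 6 + 2 = 8)
R(Z, L) = -32 + 8*Z (R(Z, L) = 8*(Z - 4) = 8*(-4 + Z) = -32 + 8*Z)
(-417278 + 131034)*((-176*R(9, 11) + 225) + 420238) = (-417278 + 131034)*((-176*(-32 + 8*9) + 225) + 420238) = -286244*((-176*(-32 + 72) + 225) + 420238) = -286244*((-176*40 + 225) + 420238) = -286244*((-7040 + 225) + 420238) = -286244*(-6815 + 420238) = -286244*413423 = -118339853212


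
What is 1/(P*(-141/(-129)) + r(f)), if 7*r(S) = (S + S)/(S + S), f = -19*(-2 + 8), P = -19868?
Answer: -301/6536529 ≈ -4.6049e-5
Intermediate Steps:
f = -114 (f = -19*6 = -114)
r(S) = ⅐ (r(S) = ((S + S)/(S + S))/7 = ((2*S)/((2*S)))/7 = ((2*S)*(1/(2*S)))/7 = (⅐)*1 = ⅐)
1/(P*(-141/(-129)) + r(f)) = 1/(-(-2801388)/(-129) + ⅐) = 1/(-(-2801388)*(-1)/129 + ⅐) = 1/(-19868*47/43 + ⅐) = 1/(-933796/43 + ⅐) = 1/(-6536529/301) = -301/6536529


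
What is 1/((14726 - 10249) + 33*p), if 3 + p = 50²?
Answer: 1/86878 ≈ 1.1510e-5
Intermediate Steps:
p = 2497 (p = -3 + 50² = -3 + 2500 = 2497)
1/((14726 - 10249) + 33*p) = 1/((14726 - 10249) + 33*2497) = 1/(4477 + 82401) = 1/86878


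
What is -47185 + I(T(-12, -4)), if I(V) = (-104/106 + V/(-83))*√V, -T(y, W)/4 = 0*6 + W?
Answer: -207587471/4399 ≈ -47190.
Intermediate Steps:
T(y, W) = -4*W (T(y, W) = -4*(0*6 + W) = -4*(0 + W) = -4*W)
I(V) = √V*(-52/53 - V/83) (I(V) = (-104*1/106 + V*(-1/83))*√V = (-52/53 - V/83)*√V = √V*(-52/53 - V/83))
-47185 + I(T(-12, -4)) = -47185 + √(-4*(-4))*(-4316 - (-212)*(-4))/4399 = -47185 + √16*(-4316 - 53*16)/4399 = -47185 + (1/4399)*4*(-4316 - 848) = -47185 + (1/4399)*4*(-5164) = -47185 - 20656/4399 = -207587471/4399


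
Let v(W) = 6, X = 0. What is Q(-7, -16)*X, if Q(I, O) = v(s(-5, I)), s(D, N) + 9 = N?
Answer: 0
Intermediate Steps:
s(D, N) = -9 + N
Q(I, O) = 6
Q(-7, -16)*X = 6*0 = 0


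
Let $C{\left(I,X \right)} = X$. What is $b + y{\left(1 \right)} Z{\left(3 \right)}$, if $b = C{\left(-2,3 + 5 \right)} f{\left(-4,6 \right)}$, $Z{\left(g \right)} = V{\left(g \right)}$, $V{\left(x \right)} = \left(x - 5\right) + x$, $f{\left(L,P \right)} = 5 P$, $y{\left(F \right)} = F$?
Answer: $241$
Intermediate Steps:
$V{\left(x \right)} = -5 + 2 x$ ($V{\left(x \right)} = \left(-5 + x\right) + x = -5 + 2 x$)
$Z{\left(g \right)} = -5 + 2 g$
$b = 240$ ($b = \left(3 + 5\right) 5 \cdot 6 = 8 \cdot 30 = 240$)
$b + y{\left(1 \right)} Z{\left(3 \right)} = 240 + 1 \left(-5 + 2 \cdot 3\right) = 240 + 1 \left(-5 + 6\right) = 240 + 1 \cdot 1 = 240 + 1 = 241$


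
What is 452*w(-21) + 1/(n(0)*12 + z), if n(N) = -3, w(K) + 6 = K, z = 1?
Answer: -427141/35 ≈ -12204.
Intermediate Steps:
w(K) = -6 + K
452*w(-21) + 1/(n(0)*12 + z) = 452*(-6 - 21) + 1/(-3*12 + 1) = 452*(-27) + 1/(-36 + 1) = -12204 + 1/(-35) = -12204 - 1/35 = -427141/35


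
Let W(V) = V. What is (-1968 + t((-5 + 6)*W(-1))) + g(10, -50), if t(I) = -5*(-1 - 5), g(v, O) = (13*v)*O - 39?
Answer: -8477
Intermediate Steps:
g(v, O) = -39 + 13*O*v (g(v, O) = 13*O*v - 39 = -39 + 13*O*v)
t(I) = 30 (t(I) = -5*(-6) = 30)
(-1968 + t((-5 + 6)*W(-1))) + g(10, -50) = (-1968 + 30) + (-39 + 13*(-50)*10) = -1938 + (-39 - 6500) = -1938 - 6539 = -8477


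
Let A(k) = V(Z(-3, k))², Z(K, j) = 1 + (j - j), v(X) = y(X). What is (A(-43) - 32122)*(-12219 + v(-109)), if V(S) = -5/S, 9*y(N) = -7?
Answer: 1176654622/3 ≈ 3.9222e+8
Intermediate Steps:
y(N) = -7/9 (y(N) = (⅑)*(-7) = -7/9)
v(X) = -7/9
Z(K, j) = 1 (Z(K, j) = 1 + 0 = 1)
A(k) = 25 (A(k) = (-5/1)² = (-5*1)² = (-5)² = 25)
(A(-43) - 32122)*(-12219 + v(-109)) = (25 - 32122)*(-12219 - 7/9) = -32097*(-109978/9) = 1176654622/3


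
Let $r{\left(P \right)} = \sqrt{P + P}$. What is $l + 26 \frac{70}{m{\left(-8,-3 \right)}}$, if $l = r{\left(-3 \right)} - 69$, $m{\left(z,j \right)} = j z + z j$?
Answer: $- \frac{373}{12} + i \sqrt{6} \approx -31.083 + 2.4495 i$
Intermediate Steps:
$m{\left(z,j \right)} = 2 j z$ ($m{\left(z,j \right)} = j z + j z = 2 j z$)
$r{\left(P \right)} = \sqrt{2} \sqrt{P}$ ($r{\left(P \right)} = \sqrt{2 P} = \sqrt{2} \sqrt{P}$)
$l = -69 + i \sqrt{6}$ ($l = \sqrt{2} \sqrt{-3} - 69 = \sqrt{2} i \sqrt{3} - 69 = i \sqrt{6} - 69 = -69 + i \sqrt{6} \approx -69.0 + 2.4495 i$)
$l + 26 \frac{70}{m{\left(-8,-3 \right)}} = \left(-69 + i \sqrt{6}\right) + 26 \frac{70}{2 \left(-3\right) \left(-8\right)} = \left(-69 + i \sqrt{6}\right) + 26 \cdot \frac{70}{48} = \left(-69 + i \sqrt{6}\right) + 26 \cdot 70 \cdot \frac{1}{48} = \left(-69 + i \sqrt{6}\right) + 26 \cdot \frac{35}{24} = \left(-69 + i \sqrt{6}\right) + \frac{455}{12} = - \frac{373}{12} + i \sqrt{6}$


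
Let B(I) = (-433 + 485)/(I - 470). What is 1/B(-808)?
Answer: -639/26 ≈ -24.577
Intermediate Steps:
B(I) = 52/(-470 + I)
1/B(-808) = 1/(52/(-470 - 808)) = 1/(52/(-1278)) = 1/(52*(-1/1278)) = 1/(-26/639) = -639/26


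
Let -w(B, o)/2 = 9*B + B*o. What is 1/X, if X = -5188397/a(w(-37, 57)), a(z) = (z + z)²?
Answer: -95413824/5188397 ≈ -18.390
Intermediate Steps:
w(B, o) = -18*B - 2*B*o (w(B, o) = -2*(9*B + B*o) = -18*B - 2*B*o)
a(z) = 4*z² (a(z) = (2*z)² = 4*z²)
X = -5188397/95413824 (X = -5188397*1/(21904*(9 + 57)²) = -5188397/(4*(-2*(-37)*66)²) = -5188397/(4*4884²) = -5188397/(4*23853456) = -5188397/95413824 ≈ -0.054378)
1/X = 1/(-5188397/95413824) = -95413824/5188397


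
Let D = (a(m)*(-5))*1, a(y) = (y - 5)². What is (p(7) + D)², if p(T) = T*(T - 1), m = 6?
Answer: 1369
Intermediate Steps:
a(y) = (-5 + y)²
p(T) = T*(-1 + T)
D = -5 (D = ((-5 + 6)²*(-5))*1 = (1²*(-5))*1 = (1*(-5))*1 = -5*1 = -5)
(p(7) + D)² = (7*(-1 + 7) - 5)² = (7*6 - 5)² = (42 - 5)² = 37² = 1369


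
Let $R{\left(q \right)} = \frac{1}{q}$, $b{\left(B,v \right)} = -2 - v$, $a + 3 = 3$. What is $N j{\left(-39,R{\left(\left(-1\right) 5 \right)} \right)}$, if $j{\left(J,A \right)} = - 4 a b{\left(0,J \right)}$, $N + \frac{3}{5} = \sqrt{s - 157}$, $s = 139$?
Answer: $0$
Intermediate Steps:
$a = 0$ ($a = -3 + 3 = 0$)
$N = - \frac{3}{5} + 3 i \sqrt{2}$ ($N = - \frac{3}{5} + \sqrt{139 - 157} = - \frac{3}{5} + \sqrt{-18} = - \frac{3}{5} + 3 i \sqrt{2} \approx -0.6 + 4.2426 i$)
$j{\left(J,A \right)} = 0$ ($j{\left(J,A \right)} = \left(-4\right) 0 \left(-2 - J\right) = 0 \left(-2 - J\right) = 0$)
$N j{\left(-39,R{\left(\left(-1\right) 5 \right)} \right)} = \left(- \frac{3}{5} + 3 i \sqrt{2}\right) 0 = 0$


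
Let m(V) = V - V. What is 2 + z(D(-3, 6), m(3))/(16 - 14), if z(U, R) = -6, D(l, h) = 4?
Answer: -1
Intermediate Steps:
m(V) = 0
2 + z(D(-3, 6), m(3))/(16 - 14) = 2 - 6/(16 - 14) = 2 - 6/2 = 2 + (1/2)*(-6) = 2 - 3 = -1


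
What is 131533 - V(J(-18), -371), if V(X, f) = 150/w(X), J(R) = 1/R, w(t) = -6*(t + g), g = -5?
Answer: 11969053/91 ≈ 1.3153e+5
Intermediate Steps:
w(t) = 30 - 6*t (w(t) = -6*(t - 5) = -6*(-5 + t) = 30 - 6*t)
V(X, f) = 150/(30 - 6*X)
131533 - V(J(-18), -371) = 131533 - (-25)/(-5 + 1/(-18)) = 131533 - (-25)/(-5 - 1/18) = 131533 - (-25)/(-91/18) = 131533 - (-25)*(-18)/91 = 131533 - 1*450/91 = 131533 - 450/91 = 11969053/91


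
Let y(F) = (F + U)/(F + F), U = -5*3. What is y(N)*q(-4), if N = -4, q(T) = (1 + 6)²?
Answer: 931/8 ≈ 116.38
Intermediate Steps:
q(T) = 49 (q(T) = 7² = 49)
U = -15
y(F) = (-15 + F)/(2*F) (y(F) = (F - 15)/(F + F) = (-15 + F)/((2*F)) = (-15 + F)*(1/(2*F)) = (-15 + F)/(2*F))
y(N)*q(-4) = ((½)*(-15 - 4)/(-4))*49 = ((½)*(-¼)*(-19))*49 = (19/8)*49 = 931/8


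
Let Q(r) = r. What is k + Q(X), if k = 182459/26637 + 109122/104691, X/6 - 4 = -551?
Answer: -3043451492737/929551389 ≈ -3274.1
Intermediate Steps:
X = -3282 (X = 24 + 6*(-551) = 24 - 3306 = -3282)
k = 7336165961/929551389 (k = 182459*(1/26637) + 109122*(1/104691) = 182459/26637 + 36374/34897 = 7336165961/929551389 ≈ 7.8922)
k + Q(X) = 7336165961/929551389 - 3282 = -3043451492737/929551389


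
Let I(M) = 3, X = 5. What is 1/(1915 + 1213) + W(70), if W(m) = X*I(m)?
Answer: 46921/3128 ≈ 15.000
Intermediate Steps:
W(m) = 15 (W(m) = 5*3 = 15)
1/(1915 + 1213) + W(70) = 1/(1915 + 1213) + 15 = 1/3128 + 15 = 46921/3128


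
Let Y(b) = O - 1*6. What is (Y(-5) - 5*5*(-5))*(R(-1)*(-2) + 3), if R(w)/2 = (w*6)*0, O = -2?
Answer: 351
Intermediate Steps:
Y(b) = -8 (Y(b) = -2 - 1*6 = -2 - 6 = -8)
R(w) = 0 (R(w) = 2*((w*6)*0) = 2*((6*w)*0) = 2*0 = 0)
(Y(-5) - 5*5*(-5))*(R(-1)*(-2) + 3) = (-8 - 5*5*(-5))*(0*(-2) + 3) = (-8 - 25*(-5))*(0 + 3) = (-8 + 125)*3 = 117*3 = 351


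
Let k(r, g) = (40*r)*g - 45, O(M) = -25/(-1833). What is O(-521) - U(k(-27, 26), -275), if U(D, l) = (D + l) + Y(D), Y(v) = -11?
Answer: 52077388/1833 ≈ 28411.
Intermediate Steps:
O(M) = 25/1833 (O(M) = -25*(-1/1833) = 25/1833)
k(r, g) = -45 + 40*g*r (k(r, g) = 40*g*r - 45 = -45 + 40*g*r)
U(D, l) = -11 + D + l (U(D, l) = (D + l) - 11 = -11 + D + l)
O(-521) - U(k(-27, 26), -275) = 25/1833 - (-11 + (-45 + 40*26*(-27)) - 275) = 25/1833 - (-11 + (-45 - 28080) - 275) = 25/1833 - (-11 - 28125 - 275) = 25/1833 - 1*(-28411) = 25/1833 + 28411 = 52077388/1833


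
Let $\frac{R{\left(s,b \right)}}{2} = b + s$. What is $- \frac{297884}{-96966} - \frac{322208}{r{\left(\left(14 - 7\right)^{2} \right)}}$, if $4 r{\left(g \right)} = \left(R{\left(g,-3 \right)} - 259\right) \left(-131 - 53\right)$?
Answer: $- \frac{7238719010}{186223203} \approx -38.871$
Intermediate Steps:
$R{\left(s,b \right)} = 2 b + 2 s$ ($R{\left(s,b \right)} = 2 \left(b + s\right) = 2 b + 2 s$)
$r{\left(g \right)} = 12190 - 92 g$ ($r{\left(g \right)} = \frac{\left(\left(2 \left(-3\right) + 2 g\right) - 259\right) \left(-131 - 53\right)}{4} = \frac{\left(\left(-6 + 2 g\right) - 259\right) \left(-184\right)}{4} = \frac{\left(-265 + 2 g\right) \left(-184\right)}{4} = \frac{48760 - 368 g}{4} = 12190 - 92 g$)
$- \frac{297884}{-96966} - \frac{322208}{r{\left(\left(14 - 7\right)^{2} \right)}} = - \frac{297884}{-96966} - \frac{322208}{12190 - 92 \left(14 - 7\right)^{2}} = \left(-297884\right) \left(- \frac{1}{96966}\right) - \frac{322208}{12190 - 92 \cdot 7^{2}} = \frac{148942}{48483} - \frac{322208}{12190 - 4508} = \frac{148942}{48483} - \frac{322208}{7682} = \frac{148942}{48483} - \frac{161104}{3841} = - \frac{7238719010}{186223203}$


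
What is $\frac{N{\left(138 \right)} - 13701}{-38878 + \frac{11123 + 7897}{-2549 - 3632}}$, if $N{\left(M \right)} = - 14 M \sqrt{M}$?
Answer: $\frac{84685881}{240323938} + \frac{5970846 \sqrt{138}}{120161969} \approx 0.93611$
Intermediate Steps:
$N{\left(M \right)} = - 14 M^{\frac{3}{2}}$
$\frac{N{\left(138 \right)} - 13701}{-38878 + \frac{11123 + 7897}{-2549 - 3632}} = \frac{- 14 \cdot 138^{\frac{3}{2}} - 13701}{-38878 + \frac{11123 + 7897}{-2549 - 3632}} = \frac{- 14 \cdot 138 \sqrt{138} - 13701}{-38878 + \frac{19020}{-6181}} = \frac{- 1932 \sqrt{138} - 13701}{-38878 + 19020 \left(- \frac{1}{6181}\right)} = \frac{-13701 - 1932 \sqrt{138}}{-38878 - \frac{19020}{6181}} = \frac{-13701 - 1932 \sqrt{138}}{- \frac{240323938}{6181}} = \left(-13701 - 1932 \sqrt{138}\right) \left(- \frac{6181}{240323938}\right) = \frac{84685881}{240323938} + \frac{5970846 \sqrt{138}}{120161969}$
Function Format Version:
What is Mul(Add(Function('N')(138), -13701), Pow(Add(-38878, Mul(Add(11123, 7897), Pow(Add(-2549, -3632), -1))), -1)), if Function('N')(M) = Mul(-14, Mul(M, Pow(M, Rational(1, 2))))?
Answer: Add(Rational(84685881, 240323938), Mul(Rational(5970846, 120161969), Pow(138, Rational(1, 2)))) ≈ 0.93611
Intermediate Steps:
Function('N')(M) = Mul(-14, Pow(M, Rational(3, 2)))
Mul(Add(Function('N')(138), -13701), Pow(Add(-38878, Mul(Add(11123, 7897), Pow(Add(-2549, -3632), -1))), -1)) = Mul(Add(Mul(-14, Pow(138, Rational(3, 2))), -13701), Pow(Add(-38878, Mul(Add(11123, 7897), Pow(Add(-2549, -3632), -1))), -1)) = Mul(Add(Mul(-14, Mul(138, Pow(138, Rational(1, 2)))), -13701), Pow(Add(-38878, Mul(19020, Pow(-6181, -1))), -1)) = Mul(Add(Mul(-1932, Pow(138, Rational(1, 2))), -13701), Pow(Add(-38878, Mul(19020, Rational(-1, 6181))), -1)) = Mul(Add(-13701, Mul(-1932, Pow(138, Rational(1, 2)))), Pow(Add(-38878, Rational(-19020, 6181)), -1)) = Mul(Add(-13701, Mul(-1932, Pow(138, Rational(1, 2)))), Pow(Rational(-240323938, 6181), -1)) = Mul(Add(-13701, Mul(-1932, Pow(138, Rational(1, 2)))), Rational(-6181, 240323938)) = Add(Rational(84685881, 240323938), Mul(Rational(5970846, 120161969), Pow(138, Rational(1, 2))))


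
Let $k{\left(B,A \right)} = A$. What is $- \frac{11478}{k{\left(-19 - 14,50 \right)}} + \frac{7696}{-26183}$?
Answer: $- \frac{150456637}{654575} \approx -229.85$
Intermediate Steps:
$- \frac{11478}{k{\left(-19 - 14,50 \right)}} + \frac{7696}{-26183} = - \frac{11478}{50} + \frac{7696}{-26183} = \left(-11478\right) \frac{1}{50} + 7696 \left(- \frac{1}{26183}\right) = - \frac{5739}{25} - \frac{7696}{26183} = - \frac{150456637}{654575}$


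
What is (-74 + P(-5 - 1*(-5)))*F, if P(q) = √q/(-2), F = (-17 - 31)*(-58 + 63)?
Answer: 17760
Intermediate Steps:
F = -240 (F = -48*5 = -240)
P(q) = -√q/2
(-74 + P(-5 - 1*(-5)))*F = (-74 - √(-5 - 1*(-5))/2)*(-240) = (-74 - √(-5 + 5)/2)*(-240) = (-74 - √0/2)*(-240) = (-74 - ½*0)*(-240) = (-74 + 0)*(-240) = -74*(-240) = 17760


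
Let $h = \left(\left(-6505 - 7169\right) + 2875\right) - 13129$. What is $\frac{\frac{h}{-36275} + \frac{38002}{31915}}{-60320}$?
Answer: $- \frac{214218467}{6983346682000} \approx -3.0676 \cdot 10^{-5}$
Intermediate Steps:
$h = -23928$ ($h = \left(-13674 + 2875\right) - 13129 = -10799 - 13129 = -23928$)
$\frac{\frac{h}{-36275} + \frac{38002}{31915}}{-60320} = \frac{- \frac{23928}{-36275} + \frac{38002}{31915}}{-60320} = \left(\left(-23928\right) \left(- \frac{1}{36275}\right) + 38002 \cdot \frac{1}{31915}\right) \left(- \frac{1}{60320}\right) = \left(\frac{23928}{36275} + \frac{38002}{31915}\right) \left(- \frac{1}{60320}\right) = \frac{428436934}{231543325} \left(- \frac{1}{60320}\right) = - \frac{214218467}{6983346682000}$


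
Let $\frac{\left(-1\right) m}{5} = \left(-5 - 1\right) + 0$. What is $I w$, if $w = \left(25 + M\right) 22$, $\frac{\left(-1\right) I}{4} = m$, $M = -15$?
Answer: $-26400$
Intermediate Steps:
$m = 30$ ($m = - 5 \left(\left(-5 - 1\right) + 0\right) = - 5 \left(-6 + 0\right) = \left(-5\right) \left(-6\right) = 30$)
$I = -120$ ($I = \left(-4\right) 30 = -120$)
$w = 220$ ($w = \left(25 - 15\right) 22 = 10 \cdot 22 = 220$)
$I w = \left(-120\right) 220 = -26400$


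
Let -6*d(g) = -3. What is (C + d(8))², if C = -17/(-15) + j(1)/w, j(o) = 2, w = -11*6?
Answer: 279841/108900 ≈ 2.5697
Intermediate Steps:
w = -66
d(g) = ½ (d(g) = -⅙*(-3) = ½)
C = 182/165 (C = -17/(-15) + 2/(-66) = -17*(-1/15) + 2*(-1/66) = 17/15 - 1/33 = 182/165 ≈ 1.1030)
(C + d(8))² = (182/165 + ½)² = (529/330)² = 279841/108900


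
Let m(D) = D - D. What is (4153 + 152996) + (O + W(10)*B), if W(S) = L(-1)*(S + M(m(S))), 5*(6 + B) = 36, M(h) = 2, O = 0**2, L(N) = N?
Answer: 785673/5 ≈ 1.5713e+5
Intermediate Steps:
m(D) = 0
O = 0
B = 6/5 (B = -6 + (1/5)*36 = -6 + 36/5 = 6/5 ≈ 1.2000)
W(S) = -2 - S (W(S) = -(S + 2) = -(2 + S) = -2 - S)
(4153 + 152996) + (O + W(10)*B) = (4153 + 152996) + (0 + (-2 - 1*10)*(6/5)) = 157149 + (0 + (-2 - 10)*(6/5)) = 157149 + (0 - 12*6/5) = 157149 + (0 - 72/5) = 157149 - 72/5 = 785673/5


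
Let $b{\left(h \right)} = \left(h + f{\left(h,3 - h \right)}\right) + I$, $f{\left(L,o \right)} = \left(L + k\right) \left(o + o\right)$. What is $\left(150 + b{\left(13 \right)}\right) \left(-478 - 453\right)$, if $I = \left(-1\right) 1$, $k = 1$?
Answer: $109858$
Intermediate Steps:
$I = -1$
$f{\left(L,o \right)} = 2 o \left(1 + L\right)$ ($f{\left(L,o \right)} = \left(L + 1\right) \left(o + o\right) = \left(1 + L\right) 2 o = 2 o \left(1 + L\right)$)
$b{\left(h \right)} = -1 + h + 2 \left(1 + h\right) \left(3 - h\right)$ ($b{\left(h \right)} = \left(h + 2 \left(3 - h\right) \left(1 + h\right)\right) - 1 = \left(h + 2 \left(1 + h\right) \left(3 - h\right)\right) - 1 = -1 + h + 2 \left(1 + h\right) \left(3 - h\right)$)
$\left(150 + b{\left(13 \right)}\right) \left(-478 - 453\right) = \left(150 + \left(5 - 2 \cdot 13^{2} + 5 \cdot 13\right)\right) \left(-478 - 453\right) = \left(150 + \left(5 - 338 + 65\right)\right) \left(-931\right) = \left(150 - 268\right) \left(-931\right) = \left(-118\right) \left(-931\right) = 109858$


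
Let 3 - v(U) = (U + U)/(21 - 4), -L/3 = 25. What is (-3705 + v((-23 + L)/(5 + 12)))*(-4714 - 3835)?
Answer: 9144711418/289 ≈ 3.1643e+7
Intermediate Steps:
L = -75 (L = -3*25 = -75)
v(U) = 3 - 2*U/17 (v(U) = 3 - (U + U)/(21 - 4) = 3 - 2*U/17)
(-3705 + v((-23 + L)/(5 + 12)))*(-4714 - 3835) = (-3705 + (3 - 2*(-23 - 75)/(17*(5 + 12))))*(-4714 - 3835) = (-3705 + (3 - (-196)/(17*17)))*(-8549) = (-3705 + (3 - 2/17*(-98/17)))*(-8549) = (-3705 + (3 + 196/289))*(-8549) = (-3705 + 1063/289)*(-8549) = -1069682/289*(-8549) = 9144711418/289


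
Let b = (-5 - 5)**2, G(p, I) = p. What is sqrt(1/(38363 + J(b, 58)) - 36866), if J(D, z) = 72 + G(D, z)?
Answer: I*sqrt(54744027492315)/38535 ≈ 192.01*I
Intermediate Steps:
b = 100 (b = (-10)**2 = 100)
J(D, z) = 72 + D
sqrt(1/(38363 + J(b, 58)) - 36866) = sqrt(1/(38363 + (72 + 100)) - 36866) = sqrt(1/(38363 + 172) - 36866) = sqrt(1/38535 - 36866) = sqrt(-1420631309/38535) = I*sqrt(54744027492315)/38535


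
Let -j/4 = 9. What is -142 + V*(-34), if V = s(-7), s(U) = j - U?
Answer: 844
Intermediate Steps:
j = -36 (j = -4*9 = -36)
s(U) = -36 - U
V = -29 (V = -36 - 1*(-7) = -36 + 7 = -29)
-142 + V*(-34) = -142 - 29*(-34) = -142 + 986 = 844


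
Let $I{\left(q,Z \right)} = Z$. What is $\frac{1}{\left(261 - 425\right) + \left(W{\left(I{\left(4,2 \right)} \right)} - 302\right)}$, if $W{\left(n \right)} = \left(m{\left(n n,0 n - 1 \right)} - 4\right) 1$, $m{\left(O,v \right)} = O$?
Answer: $- \frac{1}{466} \approx -0.0021459$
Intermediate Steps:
$W{\left(n \right)} = -4 + n^{2}$ ($W{\left(n \right)} = \left(n n - 4\right) 1 = \left(n^{2} - 4\right) 1 = \left(-4 + n^{2}\right) 1 = -4 + n^{2}$)
$\frac{1}{\left(261 - 425\right) + \left(W{\left(I{\left(4,2 \right)} \right)} - 302\right)} = \frac{1}{\left(261 - 425\right) - \left(306 - 4\right)} = \frac{1}{-164 + \left(\left(-4 + 4\right) - 302\right)} = \frac{1}{-164 + \left(0 - 302\right)} = \frac{1}{-164 - 302} = \frac{1}{-466} = - \frac{1}{466}$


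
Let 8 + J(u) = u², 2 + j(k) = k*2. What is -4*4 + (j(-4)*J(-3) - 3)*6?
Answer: -94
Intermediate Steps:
j(k) = -2 + 2*k (j(k) = -2 + k*2 = -2 + 2*k)
J(u) = -8 + u²
-4*4 + (j(-4)*J(-3) - 3)*6 = -4*4 + ((-2 + 2*(-4))*(-8 + (-3)²) - 3)*6 = -16 + ((-2 - 8)*(-8 + 9) - 3)*6 = -16 + (-10*1 - 3)*6 = -16 + (-10 - 3)*6 = -16 - 13*6 = -16 - 78 = -94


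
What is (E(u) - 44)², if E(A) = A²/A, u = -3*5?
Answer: 3481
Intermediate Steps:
u = -15
E(A) = A
(E(u) - 44)² = (-15 - 44)² = (-59)² = 3481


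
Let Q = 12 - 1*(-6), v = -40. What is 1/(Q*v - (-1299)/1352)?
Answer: -1352/972141 ≈ -0.0013907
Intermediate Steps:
Q = 18 (Q = 12 + 6 = 18)
1/(Q*v - (-1299)/1352) = 1/(18*(-40) - (-1299)/1352) = 1/(-720 - (-1299)/1352) = 1/(-720 - 1*(-1299/1352)) = 1/(-720 + 1299/1352) = 1/(-972141/1352) = -1352/972141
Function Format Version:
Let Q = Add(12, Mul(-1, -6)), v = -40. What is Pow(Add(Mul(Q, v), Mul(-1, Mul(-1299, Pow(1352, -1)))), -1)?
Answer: Rational(-1352, 972141) ≈ -0.0013907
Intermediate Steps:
Q = 18 (Q = Add(12, 6) = 18)
Pow(Add(Mul(Q, v), Mul(-1, Mul(-1299, Pow(1352, -1)))), -1) = Pow(Add(Mul(18, -40), Mul(-1, Mul(-1299, Pow(1352, -1)))), -1) = Pow(Add(-720, Mul(-1, Mul(-1299, Rational(1, 1352)))), -1) = Pow(Add(-720, Mul(-1, Rational(-1299, 1352))), -1) = Pow(Add(-720, Rational(1299, 1352)), -1) = Pow(Rational(-972141, 1352), -1) = Rational(-1352, 972141)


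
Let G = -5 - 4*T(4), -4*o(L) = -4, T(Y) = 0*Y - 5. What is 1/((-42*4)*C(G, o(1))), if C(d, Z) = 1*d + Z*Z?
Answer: -1/2688 ≈ -0.00037202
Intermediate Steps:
T(Y) = -5 (T(Y) = 0 - 5 = -5)
o(L) = 1 (o(L) = -¼*(-4) = 1)
G = 15 (G = -5 - 4*(-5) = -5 + 20 = 15)
C(d, Z) = d + Z²
1/((-42*4)*C(G, o(1))) = 1/((-42*4)*(15 + 1²)) = 1/(-168*(15 + 1)) = 1/(-168*16) = 1/(-2688) = -1/2688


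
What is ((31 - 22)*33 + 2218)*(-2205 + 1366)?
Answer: -2110085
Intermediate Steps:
((31 - 22)*33 + 2218)*(-2205 + 1366) = (9*33 + 2218)*(-839) = (297 + 2218)*(-839) = 2515*(-839) = -2110085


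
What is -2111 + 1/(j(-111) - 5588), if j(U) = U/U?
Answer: -11794158/5587 ≈ -2111.0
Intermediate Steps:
j(U) = 1
-2111 + 1/(j(-111) - 5588) = -2111 + 1/(1 - 5588) = -2111 + 1/(-5587) = -2111 - 1/5587 = -11794158/5587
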